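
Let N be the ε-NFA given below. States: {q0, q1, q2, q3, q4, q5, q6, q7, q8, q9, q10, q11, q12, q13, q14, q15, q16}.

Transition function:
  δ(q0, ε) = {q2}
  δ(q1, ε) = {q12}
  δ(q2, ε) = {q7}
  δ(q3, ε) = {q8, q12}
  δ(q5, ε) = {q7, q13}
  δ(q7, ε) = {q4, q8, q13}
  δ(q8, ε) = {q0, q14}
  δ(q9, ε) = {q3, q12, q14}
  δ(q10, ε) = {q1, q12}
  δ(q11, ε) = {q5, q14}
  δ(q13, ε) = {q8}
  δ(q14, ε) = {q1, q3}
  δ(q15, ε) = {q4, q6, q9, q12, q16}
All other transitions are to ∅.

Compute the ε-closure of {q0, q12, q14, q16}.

{q0, q1, q2, q3, q4, q7, q8, q12, q13, q14, q16}

Start with {q0, q12, q14, q16}.
From q0 via ε: add q2.
From q14 via ε: add q1, q3.
From q2 via ε: add q7.
From q3 via ε: add q8.
From q7 via ε: add q4, q13.
No new states can be added; the closed set is {q0, q1, q2, q3, q4, q7, q8, q12, q13, q14, q16}.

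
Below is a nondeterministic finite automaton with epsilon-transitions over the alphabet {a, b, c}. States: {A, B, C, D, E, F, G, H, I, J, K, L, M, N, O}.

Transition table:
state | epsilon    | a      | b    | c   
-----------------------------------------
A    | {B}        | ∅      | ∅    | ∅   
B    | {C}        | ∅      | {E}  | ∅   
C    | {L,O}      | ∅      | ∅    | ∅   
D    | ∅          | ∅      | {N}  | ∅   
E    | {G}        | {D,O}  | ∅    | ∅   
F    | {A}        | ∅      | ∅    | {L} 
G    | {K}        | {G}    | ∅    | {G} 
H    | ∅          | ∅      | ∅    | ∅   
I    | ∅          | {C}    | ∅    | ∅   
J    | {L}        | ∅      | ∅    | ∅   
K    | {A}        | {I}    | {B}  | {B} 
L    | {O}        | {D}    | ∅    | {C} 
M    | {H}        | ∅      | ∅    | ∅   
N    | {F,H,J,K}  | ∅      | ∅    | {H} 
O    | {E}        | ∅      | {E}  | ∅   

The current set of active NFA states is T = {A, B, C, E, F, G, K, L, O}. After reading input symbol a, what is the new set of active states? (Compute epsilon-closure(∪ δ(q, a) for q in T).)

E on a → {D, O}.
G on a → {G}.
K on a → {I}.
L on a → {D}.
No a-transition from A, B, C, F, O.
Union after reading a: {D, G, I, O}.
Now take the epsilon-closure:
From G via epsilon: add K.
From O via epsilon: add E.
From K via epsilon: add A.
From A via epsilon: add B.
From B via epsilon: add C.
From C via epsilon: add L.
No new states can be added; the closed set is {A, B, C, D, E, G, I, K, L, O}.

{A, B, C, D, E, G, I, K, L, O}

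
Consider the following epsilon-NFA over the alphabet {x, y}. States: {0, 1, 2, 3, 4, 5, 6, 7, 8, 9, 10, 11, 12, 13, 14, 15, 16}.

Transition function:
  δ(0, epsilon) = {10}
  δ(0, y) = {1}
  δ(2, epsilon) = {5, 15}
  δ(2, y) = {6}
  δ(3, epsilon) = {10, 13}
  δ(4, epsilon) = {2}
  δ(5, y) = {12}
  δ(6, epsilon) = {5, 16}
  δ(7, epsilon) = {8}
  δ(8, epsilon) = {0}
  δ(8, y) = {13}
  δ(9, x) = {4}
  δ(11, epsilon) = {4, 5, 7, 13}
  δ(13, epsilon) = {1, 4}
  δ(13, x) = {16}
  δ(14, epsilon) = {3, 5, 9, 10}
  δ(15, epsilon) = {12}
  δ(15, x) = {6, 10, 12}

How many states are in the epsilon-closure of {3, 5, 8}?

Start with {3, 5, 8}.
From 3 via epsilon: add 10, 13.
From 8 via epsilon: add 0.
From 13 via epsilon: add 1, 4.
From 4 via epsilon: add 2.
From 2 via epsilon: add 15.
From 15 via epsilon: add 12.
epsilon-closure = {0, 1, 2, 3, 4, 5, 8, 10, 12, 13, 15}, which has 11 states.

11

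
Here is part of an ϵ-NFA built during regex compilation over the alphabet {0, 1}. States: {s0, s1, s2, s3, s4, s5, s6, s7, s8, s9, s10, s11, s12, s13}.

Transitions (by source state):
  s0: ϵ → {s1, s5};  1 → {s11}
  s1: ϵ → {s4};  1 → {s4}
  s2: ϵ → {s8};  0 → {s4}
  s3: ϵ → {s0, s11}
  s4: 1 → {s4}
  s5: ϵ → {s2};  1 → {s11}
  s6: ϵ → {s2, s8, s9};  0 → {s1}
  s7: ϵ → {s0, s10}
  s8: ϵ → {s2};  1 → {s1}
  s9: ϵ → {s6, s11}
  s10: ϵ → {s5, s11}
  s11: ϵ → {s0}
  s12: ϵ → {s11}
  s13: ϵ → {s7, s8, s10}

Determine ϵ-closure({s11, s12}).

{s0, s1, s2, s4, s5, s8, s11, s12}

Start with {s11, s12}.
From s11 via ϵ: add s0.
From s0 via ϵ: add s1, s5.
From s1 via ϵ: add s4.
From s5 via ϵ: add s2.
From s2 via ϵ: add s8.
No new states can be added; the closed set is {s0, s1, s2, s4, s5, s8, s11, s12}.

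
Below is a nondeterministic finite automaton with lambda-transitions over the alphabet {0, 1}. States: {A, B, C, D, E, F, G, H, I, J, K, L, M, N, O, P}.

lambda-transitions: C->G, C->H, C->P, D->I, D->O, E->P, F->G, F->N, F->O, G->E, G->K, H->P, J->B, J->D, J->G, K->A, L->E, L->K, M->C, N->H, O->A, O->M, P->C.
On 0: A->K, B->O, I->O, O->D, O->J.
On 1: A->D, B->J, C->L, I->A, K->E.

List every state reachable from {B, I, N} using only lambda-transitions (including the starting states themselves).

Start with {B, I, N}.
From N via lambda: add H.
From H via lambda: add P.
From P via lambda: add C.
From C via lambda: add G.
From G via lambda: add E, K.
From K via lambda: add A.
No new states can be added; the closed set is {A, B, C, E, G, H, I, K, N, P}.

{A, B, C, E, G, H, I, K, N, P}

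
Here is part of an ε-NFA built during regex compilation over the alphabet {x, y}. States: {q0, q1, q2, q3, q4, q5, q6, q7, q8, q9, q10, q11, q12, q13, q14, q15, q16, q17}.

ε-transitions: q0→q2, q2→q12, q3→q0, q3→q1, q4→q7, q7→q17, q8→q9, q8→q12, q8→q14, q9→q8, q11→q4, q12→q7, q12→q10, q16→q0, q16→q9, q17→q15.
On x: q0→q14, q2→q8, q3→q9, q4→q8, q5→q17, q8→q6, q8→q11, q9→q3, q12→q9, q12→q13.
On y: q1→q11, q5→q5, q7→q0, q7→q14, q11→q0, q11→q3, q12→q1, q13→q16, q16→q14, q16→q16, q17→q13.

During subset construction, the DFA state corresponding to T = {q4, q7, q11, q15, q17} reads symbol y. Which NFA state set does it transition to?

q7 on y → {q0, q14}.
q11 on y → {q0, q3}.
q17 on y → {q13}.
No y-transition from q4, q15.
Union after reading y: {q0, q3, q13, q14}.
Now take the ε-closure:
From q0 via ε: add q2.
From q3 via ε: add q1.
From q2 via ε: add q12.
From q12 via ε: add q7, q10.
From q7 via ε: add q17.
From q17 via ε: add q15.
No new states can be added; the closed set is {q0, q1, q2, q3, q7, q10, q12, q13, q14, q15, q17}.

{q0, q1, q2, q3, q7, q10, q12, q13, q14, q15, q17}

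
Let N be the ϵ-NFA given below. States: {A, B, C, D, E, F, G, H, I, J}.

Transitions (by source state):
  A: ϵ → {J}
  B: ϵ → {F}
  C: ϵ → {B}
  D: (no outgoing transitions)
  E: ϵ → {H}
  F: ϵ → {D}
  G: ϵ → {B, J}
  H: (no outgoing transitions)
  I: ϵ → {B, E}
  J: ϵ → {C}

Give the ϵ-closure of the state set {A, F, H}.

Start with {A, F, H}.
From A via ϵ: add J.
From F via ϵ: add D.
From J via ϵ: add C.
From C via ϵ: add B.
No new states can be added; the closed set is {A, B, C, D, F, H, J}.

{A, B, C, D, F, H, J}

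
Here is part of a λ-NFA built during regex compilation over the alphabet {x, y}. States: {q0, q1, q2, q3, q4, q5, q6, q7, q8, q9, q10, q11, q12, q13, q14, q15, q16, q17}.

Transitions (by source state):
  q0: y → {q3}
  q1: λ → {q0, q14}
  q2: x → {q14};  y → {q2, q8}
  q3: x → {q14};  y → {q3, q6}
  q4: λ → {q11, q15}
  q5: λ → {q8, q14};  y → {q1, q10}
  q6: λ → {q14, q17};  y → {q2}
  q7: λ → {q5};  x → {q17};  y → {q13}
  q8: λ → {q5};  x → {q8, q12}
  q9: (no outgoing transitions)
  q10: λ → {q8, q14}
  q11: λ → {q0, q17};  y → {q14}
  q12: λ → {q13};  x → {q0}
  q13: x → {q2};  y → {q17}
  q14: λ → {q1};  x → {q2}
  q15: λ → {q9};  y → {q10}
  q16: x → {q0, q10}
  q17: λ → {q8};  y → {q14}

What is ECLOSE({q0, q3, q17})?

Start with {q0, q3, q17}.
From q17 via λ: add q8.
From q8 via λ: add q5.
From q5 via λ: add q14.
From q14 via λ: add q1.
No new states can be added; the closed set is {q0, q1, q3, q5, q8, q14, q17}.

{q0, q1, q3, q5, q8, q14, q17}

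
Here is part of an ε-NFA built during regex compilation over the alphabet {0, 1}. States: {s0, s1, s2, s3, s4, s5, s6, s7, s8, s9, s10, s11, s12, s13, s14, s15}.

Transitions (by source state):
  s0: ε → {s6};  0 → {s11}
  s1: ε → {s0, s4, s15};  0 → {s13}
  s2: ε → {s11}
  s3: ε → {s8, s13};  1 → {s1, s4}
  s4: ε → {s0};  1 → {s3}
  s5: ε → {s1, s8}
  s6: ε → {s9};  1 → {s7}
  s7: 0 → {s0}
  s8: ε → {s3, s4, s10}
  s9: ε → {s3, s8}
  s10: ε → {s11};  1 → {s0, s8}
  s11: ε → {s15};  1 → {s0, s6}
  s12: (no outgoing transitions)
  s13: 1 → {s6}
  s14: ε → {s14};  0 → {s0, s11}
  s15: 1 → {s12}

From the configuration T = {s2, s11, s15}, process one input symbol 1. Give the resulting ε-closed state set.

{s0, s3, s4, s6, s8, s9, s10, s11, s12, s13, s15}

s11 on 1 → {s0, s6}.
s15 on 1 → {s12}.
No 1-transition from s2.
Union after reading 1: {s0, s6, s12}.
Now take the ε-closure:
From s6 via ε: add s9.
From s9 via ε: add s3, s8.
From s3 via ε: add s13.
From s8 via ε: add s4, s10.
From s10 via ε: add s11.
From s11 via ε: add s15.
No new states can be added; the closed set is {s0, s3, s4, s6, s8, s9, s10, s11, s12, s13, s15}.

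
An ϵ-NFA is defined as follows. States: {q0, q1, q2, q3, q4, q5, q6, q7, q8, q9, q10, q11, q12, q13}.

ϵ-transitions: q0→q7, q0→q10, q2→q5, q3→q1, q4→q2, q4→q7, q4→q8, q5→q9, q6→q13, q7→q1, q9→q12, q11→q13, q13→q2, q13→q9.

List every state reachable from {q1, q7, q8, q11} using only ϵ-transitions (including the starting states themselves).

Start with {q1, q7, q8, q11}.
From q11 via ϵ: add q13.
From q13 via ϵ: add q2, q9.
From q2 via ϵ: add q5.
From q9 via ϵ: add q12.
No new states can be added; the closed set is {q1, q2, q5, q7, q8, q9, q11, q12, q13}.

{q1, q2, q5, q7, q8, q9, q11, q12, q13}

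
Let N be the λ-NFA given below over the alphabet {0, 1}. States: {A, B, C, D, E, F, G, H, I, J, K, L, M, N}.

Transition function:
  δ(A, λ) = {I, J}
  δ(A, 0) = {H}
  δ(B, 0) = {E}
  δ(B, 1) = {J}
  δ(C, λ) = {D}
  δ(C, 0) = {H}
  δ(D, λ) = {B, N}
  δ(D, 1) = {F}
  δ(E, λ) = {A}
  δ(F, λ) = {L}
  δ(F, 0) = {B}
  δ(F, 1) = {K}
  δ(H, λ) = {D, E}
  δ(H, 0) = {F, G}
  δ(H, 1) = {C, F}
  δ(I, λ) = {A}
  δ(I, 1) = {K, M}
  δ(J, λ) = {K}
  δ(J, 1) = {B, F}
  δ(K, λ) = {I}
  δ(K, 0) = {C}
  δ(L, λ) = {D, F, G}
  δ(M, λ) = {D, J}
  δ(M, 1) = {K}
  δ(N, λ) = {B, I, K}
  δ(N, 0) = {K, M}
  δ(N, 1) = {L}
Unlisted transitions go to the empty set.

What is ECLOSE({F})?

Start with {F}.
From F via λ: add L.
From L via λ: add D, G.
From D via λ: add B, N.
From N via λ: add I, K.
From I via λ: add A.
From A via λ: add J.
No new states can be added; the closed set is {A, B, D, F, G, I, J, K, L, N}.

{A, B, D, F, G, I, J, K, L, N}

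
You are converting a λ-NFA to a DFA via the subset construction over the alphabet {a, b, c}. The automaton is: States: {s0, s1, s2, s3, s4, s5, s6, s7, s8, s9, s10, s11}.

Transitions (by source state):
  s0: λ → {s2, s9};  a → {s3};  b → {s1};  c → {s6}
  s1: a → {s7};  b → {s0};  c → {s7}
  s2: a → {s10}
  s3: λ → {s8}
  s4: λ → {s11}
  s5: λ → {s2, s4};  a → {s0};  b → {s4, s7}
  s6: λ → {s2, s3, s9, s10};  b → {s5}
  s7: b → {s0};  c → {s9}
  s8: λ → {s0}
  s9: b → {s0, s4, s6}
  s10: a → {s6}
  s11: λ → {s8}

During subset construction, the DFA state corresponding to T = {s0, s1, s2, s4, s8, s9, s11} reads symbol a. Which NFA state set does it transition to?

s0 on a → {s3}.
s1 on a → {s7}.
s2 on a → {s10}.
No a-transition from s4, s8, s9, s11.
Union after reading a: {s3, s7, s10}.
Now take the λ-closure:
From s3 via λ: add s8.
From s8 via λ: add s0.
From s0 via λ: add s2, s9.
No new states can be added; the closed set is {s0, s2, s3, s7, s8, s9, s10}.

{s0, s2, s3, s7, s8, s9, s10}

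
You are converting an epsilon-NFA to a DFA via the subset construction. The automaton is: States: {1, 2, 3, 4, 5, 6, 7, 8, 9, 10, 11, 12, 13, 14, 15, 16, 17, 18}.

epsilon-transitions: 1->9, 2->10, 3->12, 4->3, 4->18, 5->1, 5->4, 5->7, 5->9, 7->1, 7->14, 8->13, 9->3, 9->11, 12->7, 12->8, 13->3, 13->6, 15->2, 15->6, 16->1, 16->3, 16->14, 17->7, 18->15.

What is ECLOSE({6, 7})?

Start with {6, 7}.
From 7 via epsilon: add 1, 14.
From 1 via epsilon: add 9.
From 9 via epsilon: add 3, 11.
From 3 via epsilon: add 12.
From 12 via epsilon: add 8.
From 8 via epsilon: add 13.
No new states can be added; the closed set is {1, 3, 6, 7, 8, 9, 11, 12, 13, 14}.

{1, 3, 6, 7, 8, 9, 11, 12, 13, 14}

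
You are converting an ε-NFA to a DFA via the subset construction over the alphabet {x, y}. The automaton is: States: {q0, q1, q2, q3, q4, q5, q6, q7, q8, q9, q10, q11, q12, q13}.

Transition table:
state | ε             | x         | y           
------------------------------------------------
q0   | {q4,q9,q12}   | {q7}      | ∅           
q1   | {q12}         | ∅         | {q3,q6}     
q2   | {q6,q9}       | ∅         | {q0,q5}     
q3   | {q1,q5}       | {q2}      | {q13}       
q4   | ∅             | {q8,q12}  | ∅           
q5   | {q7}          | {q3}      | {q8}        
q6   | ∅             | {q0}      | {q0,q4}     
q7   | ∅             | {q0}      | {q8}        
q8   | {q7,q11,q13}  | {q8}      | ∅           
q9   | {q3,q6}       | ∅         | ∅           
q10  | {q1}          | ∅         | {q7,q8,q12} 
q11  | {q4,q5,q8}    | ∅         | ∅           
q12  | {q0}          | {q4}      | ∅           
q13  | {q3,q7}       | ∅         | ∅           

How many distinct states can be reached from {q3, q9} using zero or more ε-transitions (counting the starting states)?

Start with {q3, q9}.
From q3 via ε: add q1, q5.
From q9 via ε: add q6.
From q1 via ε: add q12.
From q5 via ε: add q7.
From q12 via ε: add q0.
From q0 via ε: add q4.
ε-closure = {q0, q1, q3, q4, q5, q6, q7, q9, q12}, which has 9 states.

9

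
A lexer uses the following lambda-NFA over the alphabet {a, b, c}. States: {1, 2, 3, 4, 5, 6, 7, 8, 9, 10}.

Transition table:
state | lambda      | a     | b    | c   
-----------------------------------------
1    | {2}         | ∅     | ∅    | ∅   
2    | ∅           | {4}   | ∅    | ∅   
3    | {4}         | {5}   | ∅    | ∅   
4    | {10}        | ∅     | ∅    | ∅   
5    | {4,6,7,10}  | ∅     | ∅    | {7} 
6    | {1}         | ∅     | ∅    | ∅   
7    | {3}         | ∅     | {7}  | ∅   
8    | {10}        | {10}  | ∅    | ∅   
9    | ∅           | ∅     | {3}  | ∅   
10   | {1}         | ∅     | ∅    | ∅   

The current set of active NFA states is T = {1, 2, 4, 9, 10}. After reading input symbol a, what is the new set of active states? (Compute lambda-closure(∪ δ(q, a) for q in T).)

2 on a → {4}.
No a-transition from 1, 4, 9, 10.
Union after reading a: {4}.
Now take the lambda-closure:
From 4 via lambda: add 10.
From 10 via lambda: add 1.
From 1 via lambda: add 2.
No new states can be added; the closed set is {1, 2, 4, 10}.

{1, 2, 4, 10}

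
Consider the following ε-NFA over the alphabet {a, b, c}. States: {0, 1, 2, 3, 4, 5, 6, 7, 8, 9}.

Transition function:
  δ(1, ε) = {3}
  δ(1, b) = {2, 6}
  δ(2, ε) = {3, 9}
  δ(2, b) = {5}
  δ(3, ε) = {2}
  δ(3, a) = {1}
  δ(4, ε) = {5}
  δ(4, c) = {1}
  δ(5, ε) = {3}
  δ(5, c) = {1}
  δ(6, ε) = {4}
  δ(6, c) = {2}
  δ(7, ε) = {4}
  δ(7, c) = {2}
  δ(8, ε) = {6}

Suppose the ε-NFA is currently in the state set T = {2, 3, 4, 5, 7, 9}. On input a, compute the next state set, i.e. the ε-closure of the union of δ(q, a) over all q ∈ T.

{1, 2, 3, 9}

3 on a → {1}.
No a-transition from 2, 4, 5, 7, 9.
Union after reading a: {1}.
Now take the ε-closure:
From 1 via ε: add 3.
From 3 via ε: add 2.
From 2 via ε: add 9.
No new states can be added; the closed set is {1, 2, 3, 9}.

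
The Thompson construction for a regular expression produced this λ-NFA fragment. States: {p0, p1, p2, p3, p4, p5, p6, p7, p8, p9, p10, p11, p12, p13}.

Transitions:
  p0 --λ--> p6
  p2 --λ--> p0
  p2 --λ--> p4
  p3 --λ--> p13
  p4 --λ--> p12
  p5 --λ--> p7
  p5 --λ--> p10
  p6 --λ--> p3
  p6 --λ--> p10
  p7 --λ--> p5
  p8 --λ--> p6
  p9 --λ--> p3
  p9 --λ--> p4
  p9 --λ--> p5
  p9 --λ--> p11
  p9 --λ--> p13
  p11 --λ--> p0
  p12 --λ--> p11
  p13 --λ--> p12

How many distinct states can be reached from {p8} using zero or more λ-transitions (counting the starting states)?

8

Start with {p8}.
From p8 via λ: add p6.
From p6 via λ: add p3, p10.
From p3 via λ: add p13.
From p13 via λ: add p12.
From p12 via λ: add p11.
From p11 via λ: add p0.
λ-closure = {p0, p3, p6, p8, p10, p11, p12, p13}, which has 8 states.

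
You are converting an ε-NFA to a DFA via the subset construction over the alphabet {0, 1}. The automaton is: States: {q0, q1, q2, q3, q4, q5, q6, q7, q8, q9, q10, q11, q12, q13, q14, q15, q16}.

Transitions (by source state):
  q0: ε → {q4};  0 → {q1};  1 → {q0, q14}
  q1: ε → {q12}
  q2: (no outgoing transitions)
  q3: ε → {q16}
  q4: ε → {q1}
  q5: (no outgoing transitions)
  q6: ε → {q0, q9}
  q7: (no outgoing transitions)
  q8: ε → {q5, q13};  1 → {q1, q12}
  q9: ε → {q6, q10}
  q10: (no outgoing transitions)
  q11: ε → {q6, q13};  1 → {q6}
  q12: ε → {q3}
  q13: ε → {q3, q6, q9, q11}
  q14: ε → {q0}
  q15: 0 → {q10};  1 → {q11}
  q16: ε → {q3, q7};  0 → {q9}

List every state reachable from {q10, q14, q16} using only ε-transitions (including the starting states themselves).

Start with {q10, q14, q16}.
From q14 via ε: add q0.
From q16 via ε: add q3, q7.
From q0 via ε: add q4.
From q4 via ε: add q1.
From q1 via ε: add q12.
No new states can be added; the closed set is {q0, q1, q3, q4, q7, q10, q12, q14, q16}.

{q0, q1, q3, q4, q7, q10, q12, q14, q16}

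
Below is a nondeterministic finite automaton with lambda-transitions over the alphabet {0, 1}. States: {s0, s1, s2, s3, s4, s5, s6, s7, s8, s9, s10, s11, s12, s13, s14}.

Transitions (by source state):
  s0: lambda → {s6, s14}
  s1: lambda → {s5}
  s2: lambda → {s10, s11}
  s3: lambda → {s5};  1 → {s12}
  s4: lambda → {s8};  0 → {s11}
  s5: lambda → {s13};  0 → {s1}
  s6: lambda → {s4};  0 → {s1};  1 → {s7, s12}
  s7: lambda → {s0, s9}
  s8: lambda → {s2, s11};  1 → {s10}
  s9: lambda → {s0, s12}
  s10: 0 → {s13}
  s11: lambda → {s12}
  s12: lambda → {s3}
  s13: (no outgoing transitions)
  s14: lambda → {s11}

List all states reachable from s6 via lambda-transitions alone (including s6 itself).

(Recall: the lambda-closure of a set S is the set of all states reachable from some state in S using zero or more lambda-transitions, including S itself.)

Start with {s6}.
From s6 via lambda: add s4.
From s4 via lambda: add s8.
From s8 via lambda: add s2, s11.
From s2 via lambda: add s10.
From s11 via lambda: add s12.
From s12 via lambda: add s3.
From s3 via lambda: add s5.
From s5 via lambda: add s13.
No new states can be added; the closed set is {s2, s3, s4, s5, s6, s8, s10, s11, s12, s13}.

{s2, s3, s4, s5, s6, s8, s10, s11, s12, s13}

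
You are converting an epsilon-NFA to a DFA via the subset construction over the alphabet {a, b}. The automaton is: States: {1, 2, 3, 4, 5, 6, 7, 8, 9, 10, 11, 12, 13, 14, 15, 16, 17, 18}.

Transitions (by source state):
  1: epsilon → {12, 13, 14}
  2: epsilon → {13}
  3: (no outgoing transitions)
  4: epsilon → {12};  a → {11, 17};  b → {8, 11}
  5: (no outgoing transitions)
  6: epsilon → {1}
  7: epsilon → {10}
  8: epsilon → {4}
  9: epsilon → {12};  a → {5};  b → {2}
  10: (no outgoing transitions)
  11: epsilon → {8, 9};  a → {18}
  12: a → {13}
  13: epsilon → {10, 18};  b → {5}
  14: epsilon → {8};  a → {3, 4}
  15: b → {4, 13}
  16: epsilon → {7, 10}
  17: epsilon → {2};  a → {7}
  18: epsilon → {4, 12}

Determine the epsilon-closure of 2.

Start with {2}.
From 2 via epsilon: add 13.
From 13 via epsilon: add 10, 18.
From 18 via epsilon: add 4, 12.
No new states can be added; the closed set is {2, 4, 10, 12, 13, 18}.

{2, 4, 10, 12, 13, 18}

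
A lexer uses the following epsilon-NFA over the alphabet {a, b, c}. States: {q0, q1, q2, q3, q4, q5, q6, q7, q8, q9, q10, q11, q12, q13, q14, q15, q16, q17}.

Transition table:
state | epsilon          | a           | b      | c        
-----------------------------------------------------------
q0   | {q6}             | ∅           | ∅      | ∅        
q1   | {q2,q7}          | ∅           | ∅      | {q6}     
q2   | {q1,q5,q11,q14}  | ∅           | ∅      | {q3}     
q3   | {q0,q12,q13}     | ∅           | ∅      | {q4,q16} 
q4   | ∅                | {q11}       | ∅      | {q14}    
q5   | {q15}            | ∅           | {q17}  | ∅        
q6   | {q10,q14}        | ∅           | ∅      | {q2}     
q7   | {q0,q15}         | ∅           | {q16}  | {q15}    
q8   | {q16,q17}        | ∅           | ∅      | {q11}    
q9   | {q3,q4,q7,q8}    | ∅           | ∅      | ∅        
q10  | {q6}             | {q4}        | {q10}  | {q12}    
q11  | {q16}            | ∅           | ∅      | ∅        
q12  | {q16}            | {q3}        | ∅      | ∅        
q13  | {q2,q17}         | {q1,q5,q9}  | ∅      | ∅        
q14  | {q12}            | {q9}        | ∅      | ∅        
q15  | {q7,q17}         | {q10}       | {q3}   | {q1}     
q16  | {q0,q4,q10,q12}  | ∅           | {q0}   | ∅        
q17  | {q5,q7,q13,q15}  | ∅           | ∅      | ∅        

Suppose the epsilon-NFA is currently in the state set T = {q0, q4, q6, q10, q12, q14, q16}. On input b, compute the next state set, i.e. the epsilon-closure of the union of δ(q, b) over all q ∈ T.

{q0, q4, q6, q10, q12, q14, q16}

q10 on b → {q10}.
q16 on b → {q0}.
No b-transition from q0, q4, q6, q12, q14.
Union after reading b: {q0, q10}.
Now take the epsilon-closure:
From q0 via epsilon: add q6.
From q6 via epsilon: add q14.
From q14 via epsilon: add q12.
From q12 via epsilon: add q16.
From q16 via epsilon: add q4.
No new states can be added; the closed set is {q0, q4, q6, q10, q12, q14, q16}.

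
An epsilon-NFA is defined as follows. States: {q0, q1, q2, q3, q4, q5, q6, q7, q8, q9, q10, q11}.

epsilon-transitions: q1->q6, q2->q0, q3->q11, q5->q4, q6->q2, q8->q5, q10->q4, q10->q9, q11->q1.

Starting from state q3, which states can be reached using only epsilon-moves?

Start with {q3}.
From q3 via epsilon: add q11.
From q11 via epsilon: add q1.
From q1 via epsilon: add q6.
From q6 via epsilon: add q2.
From q2 via epsilon: add q0.
No new states can be added; the closed set is {q0, q1, q2, q3, q6, q11}.

{q0, q1, q2, q3, q6, q11}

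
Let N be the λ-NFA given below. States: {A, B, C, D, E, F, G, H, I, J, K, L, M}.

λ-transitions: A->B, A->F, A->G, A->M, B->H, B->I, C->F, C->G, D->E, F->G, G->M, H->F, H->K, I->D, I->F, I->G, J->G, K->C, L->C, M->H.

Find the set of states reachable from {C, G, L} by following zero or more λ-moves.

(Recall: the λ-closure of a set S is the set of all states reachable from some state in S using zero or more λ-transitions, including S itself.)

{C, F, G, H, K, L, M}

Start with {C, G, L}.
From C via λ: add F.
From G via λ: add M.
From M via λ: add H.
From H via λ: add K.
No new states can be added; the closed set is {C, F, G, H, K, L, M}.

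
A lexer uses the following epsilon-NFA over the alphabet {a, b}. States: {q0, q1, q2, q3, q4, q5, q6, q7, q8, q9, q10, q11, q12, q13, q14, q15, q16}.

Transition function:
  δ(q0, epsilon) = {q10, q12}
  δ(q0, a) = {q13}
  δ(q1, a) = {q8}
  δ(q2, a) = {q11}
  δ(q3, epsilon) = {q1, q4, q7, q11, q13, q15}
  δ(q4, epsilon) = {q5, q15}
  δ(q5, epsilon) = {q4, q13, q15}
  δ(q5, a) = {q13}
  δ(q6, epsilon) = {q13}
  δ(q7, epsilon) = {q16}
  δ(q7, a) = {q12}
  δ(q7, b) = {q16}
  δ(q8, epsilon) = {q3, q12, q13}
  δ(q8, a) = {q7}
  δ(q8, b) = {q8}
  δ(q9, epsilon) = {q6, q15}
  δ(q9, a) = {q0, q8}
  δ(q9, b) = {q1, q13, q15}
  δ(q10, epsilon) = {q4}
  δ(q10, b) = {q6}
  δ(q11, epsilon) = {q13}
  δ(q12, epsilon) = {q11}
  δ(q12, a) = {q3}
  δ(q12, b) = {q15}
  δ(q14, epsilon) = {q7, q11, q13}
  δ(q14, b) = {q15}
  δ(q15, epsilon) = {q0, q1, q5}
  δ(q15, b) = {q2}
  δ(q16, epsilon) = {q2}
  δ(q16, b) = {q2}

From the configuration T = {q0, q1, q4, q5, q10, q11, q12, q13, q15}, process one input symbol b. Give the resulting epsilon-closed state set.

{q0, q1, q2, q4, q5, q6, q10, q11, q12, q13, q15}

q10 on b → {q6}.
q12 on b → {q15}.
q15 on b → {q2}.
No b-transition from q0, q1, q4, q5, q11, q13.
Union after reading b: {q2, q6, q15}.
Now take the epsilon-closure:
From q6 via epsilon: add q13.
From q15 via epsilon: add q0, q1, q5.
From q0 via epsilon: add q10, q12.
From q5 via epsilon: add q4.
From q12 via epsilon: add q11.
No new states can be added; the closed set is {q0, q1, q2, q4, q5, q6, q10, q11, q12, q13, q15}.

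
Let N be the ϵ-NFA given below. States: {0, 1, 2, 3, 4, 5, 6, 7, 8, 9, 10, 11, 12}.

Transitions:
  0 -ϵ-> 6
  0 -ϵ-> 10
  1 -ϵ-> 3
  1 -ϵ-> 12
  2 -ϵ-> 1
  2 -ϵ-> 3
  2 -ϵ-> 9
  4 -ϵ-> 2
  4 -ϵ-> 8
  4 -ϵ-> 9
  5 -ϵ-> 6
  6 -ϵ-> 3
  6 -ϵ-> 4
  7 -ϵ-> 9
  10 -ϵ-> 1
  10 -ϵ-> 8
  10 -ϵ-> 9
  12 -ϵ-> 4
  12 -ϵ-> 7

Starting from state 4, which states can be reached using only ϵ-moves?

Start with {4}.
From 4 via ϵ: add 2, 8, 9.
From 2 via ϵ: add 1, 3.
From 1 via ϵ: add 12.
From 12 via ϵ: add 7.
No new states can be added; the closed set is {1, 2, 3, 4, 7, 8, 9, 12}.

{1, 2, 3, 4, 7, 8, 9, 12}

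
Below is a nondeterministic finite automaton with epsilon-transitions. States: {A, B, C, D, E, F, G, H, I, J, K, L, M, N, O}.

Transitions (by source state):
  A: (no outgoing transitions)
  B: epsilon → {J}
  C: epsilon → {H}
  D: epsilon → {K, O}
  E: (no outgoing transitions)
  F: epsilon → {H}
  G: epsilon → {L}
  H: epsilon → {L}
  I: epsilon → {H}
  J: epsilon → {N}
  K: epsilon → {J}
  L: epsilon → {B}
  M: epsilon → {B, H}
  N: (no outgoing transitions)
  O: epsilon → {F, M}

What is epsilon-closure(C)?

{B, C, H, J, L, N}

Start with {C}.
From C via epsilon: add H.
From H via epsilon: add L.
From L via epsilon: add B.
From B via epsilon: add J.
From J via epsilon: add N.
No new states can be added; the closed set is {B, C, H, J, L, N}.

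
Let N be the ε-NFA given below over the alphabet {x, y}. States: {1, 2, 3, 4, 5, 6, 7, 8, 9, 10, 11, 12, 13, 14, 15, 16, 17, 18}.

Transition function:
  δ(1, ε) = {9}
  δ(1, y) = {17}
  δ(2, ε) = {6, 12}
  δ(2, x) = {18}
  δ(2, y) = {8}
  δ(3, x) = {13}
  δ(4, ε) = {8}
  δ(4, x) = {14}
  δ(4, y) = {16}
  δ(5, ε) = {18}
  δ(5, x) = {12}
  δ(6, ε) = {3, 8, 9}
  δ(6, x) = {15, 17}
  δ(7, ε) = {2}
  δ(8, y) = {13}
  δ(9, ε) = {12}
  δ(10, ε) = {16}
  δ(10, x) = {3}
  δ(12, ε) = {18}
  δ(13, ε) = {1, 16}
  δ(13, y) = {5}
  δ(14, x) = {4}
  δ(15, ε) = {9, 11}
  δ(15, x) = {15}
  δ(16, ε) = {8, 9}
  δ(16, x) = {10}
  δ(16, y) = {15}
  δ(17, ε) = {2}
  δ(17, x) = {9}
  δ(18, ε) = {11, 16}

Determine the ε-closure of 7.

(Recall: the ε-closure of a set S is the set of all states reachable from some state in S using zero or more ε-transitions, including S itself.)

{2, 3, 6, 7, 8, 9, 11, 12, 16, 18}

Start with {7}.
From 7 via ε: add 2.
From 2 via ε: add 6, 12.
From 6 via ε: add 3, 8, 9.
From 12 via ε: add 18.
From 18 via ε: add 11, 16.
No new states can be added; the closed set is {2, 3, 6, 7, 8, 9, 11, 12, 16, 18}.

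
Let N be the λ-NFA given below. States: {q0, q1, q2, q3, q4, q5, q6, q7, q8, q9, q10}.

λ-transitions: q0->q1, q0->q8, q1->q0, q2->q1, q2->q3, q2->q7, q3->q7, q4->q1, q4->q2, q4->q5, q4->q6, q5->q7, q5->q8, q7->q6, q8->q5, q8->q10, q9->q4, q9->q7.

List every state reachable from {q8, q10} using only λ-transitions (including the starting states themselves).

{q5, q6, q7, q8, q10}

Start with {q8, q10}.
From q8 via λ: add q5.
From q5 via λ: add q7.
From q7 via λ: add q6.
No new states can be added; the closed set is {q5, q6, q7, q8, q10}.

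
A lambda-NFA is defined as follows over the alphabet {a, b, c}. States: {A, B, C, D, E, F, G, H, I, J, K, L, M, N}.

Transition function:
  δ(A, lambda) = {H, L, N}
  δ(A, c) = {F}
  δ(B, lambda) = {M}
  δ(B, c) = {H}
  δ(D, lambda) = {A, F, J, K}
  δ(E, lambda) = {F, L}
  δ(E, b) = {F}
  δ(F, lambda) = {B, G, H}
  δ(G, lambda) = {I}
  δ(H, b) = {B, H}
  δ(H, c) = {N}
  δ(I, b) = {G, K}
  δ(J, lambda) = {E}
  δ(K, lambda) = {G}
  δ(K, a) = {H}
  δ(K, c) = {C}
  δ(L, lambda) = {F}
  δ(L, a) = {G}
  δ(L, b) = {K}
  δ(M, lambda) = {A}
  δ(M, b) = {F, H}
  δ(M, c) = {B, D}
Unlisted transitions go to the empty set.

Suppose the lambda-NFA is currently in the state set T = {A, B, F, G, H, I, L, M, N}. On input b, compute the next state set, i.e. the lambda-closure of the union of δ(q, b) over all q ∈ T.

{A, B, F, G, H, I, K, L, M, N}

H on b → {B, H}.
I on b → {G, K}.
L on b → {K}.
M on b → {F, H}.
No b-transition from A, B, F, G, N.
Union after reading b: {B, F, G, H, K}.
Now take the lambda-closure:
From B via lambda: add M.
From G via lambda: add I.
From M via lambda: add A.
From A via lambda: add L, N.
No new states can be added; the closed set is {A, B, F, G, H, I, K, L, M, N}.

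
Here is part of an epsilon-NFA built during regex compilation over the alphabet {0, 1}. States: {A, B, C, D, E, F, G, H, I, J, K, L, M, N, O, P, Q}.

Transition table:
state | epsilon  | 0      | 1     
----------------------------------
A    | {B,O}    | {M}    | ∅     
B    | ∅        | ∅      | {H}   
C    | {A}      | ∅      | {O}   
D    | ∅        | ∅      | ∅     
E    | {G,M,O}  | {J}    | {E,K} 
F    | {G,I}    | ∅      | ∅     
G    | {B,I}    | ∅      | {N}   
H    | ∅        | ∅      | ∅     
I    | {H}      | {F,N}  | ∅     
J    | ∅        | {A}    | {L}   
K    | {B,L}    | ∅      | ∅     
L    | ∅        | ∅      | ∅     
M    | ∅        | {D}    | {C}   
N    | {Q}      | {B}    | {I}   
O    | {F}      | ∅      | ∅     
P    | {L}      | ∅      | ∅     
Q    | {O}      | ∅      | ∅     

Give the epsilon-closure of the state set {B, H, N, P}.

Start with {B, H, N, P}.
From N via epsilon: add Q.
From P via epsilon: add L.
From Q via epsilon: add O.
From O via epsilon: add F.
From F via epsilon: add G, I.
No new states can be added; the closed set is {B, F, G, H, I, L, N, O, P, Q}.

{B, F, G, H, I, L, N, O, P, Q}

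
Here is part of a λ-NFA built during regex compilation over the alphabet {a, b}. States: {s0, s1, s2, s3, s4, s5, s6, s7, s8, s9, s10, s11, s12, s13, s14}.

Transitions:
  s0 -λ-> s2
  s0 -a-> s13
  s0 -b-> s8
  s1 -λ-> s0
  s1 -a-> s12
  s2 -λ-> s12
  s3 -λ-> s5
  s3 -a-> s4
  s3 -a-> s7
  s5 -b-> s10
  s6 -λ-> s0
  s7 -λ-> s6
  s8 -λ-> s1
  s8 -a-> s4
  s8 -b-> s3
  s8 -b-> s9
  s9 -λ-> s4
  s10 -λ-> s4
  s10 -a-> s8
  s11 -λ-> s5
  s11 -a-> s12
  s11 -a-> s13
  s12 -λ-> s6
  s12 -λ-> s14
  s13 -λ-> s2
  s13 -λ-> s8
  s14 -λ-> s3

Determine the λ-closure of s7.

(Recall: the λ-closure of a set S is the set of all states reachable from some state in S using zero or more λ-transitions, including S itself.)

{s0, s2, s3, s5, s6, s7, s12, s14}

Start with {s7}.
From s7 via λ: add s6.
From s6 via λ: add s0.
From s0 via λ: add s2.
From s2 via λ: add s12.
From s12 via λ: add s14.
From s14 via λ: add s3.
From s3 via λ: add s5.
No new states can be added; the closed set is {s0, s2, s3, s5, s6, s7, s12, s14}.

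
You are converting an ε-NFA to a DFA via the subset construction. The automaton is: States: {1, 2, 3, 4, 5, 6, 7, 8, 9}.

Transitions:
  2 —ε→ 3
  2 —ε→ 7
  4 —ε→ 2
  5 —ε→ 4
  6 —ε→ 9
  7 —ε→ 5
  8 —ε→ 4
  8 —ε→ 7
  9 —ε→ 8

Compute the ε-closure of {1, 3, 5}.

Start with {1, 3, 5}.
From 5 via ε: add 4.
From 4 via ε: add 2.
From 2 via ε: add 7.
No new states can be added; the closed set is {1, 2, 3, 4, 5, 7}.

{1, 2, 3, 4, 5, 7}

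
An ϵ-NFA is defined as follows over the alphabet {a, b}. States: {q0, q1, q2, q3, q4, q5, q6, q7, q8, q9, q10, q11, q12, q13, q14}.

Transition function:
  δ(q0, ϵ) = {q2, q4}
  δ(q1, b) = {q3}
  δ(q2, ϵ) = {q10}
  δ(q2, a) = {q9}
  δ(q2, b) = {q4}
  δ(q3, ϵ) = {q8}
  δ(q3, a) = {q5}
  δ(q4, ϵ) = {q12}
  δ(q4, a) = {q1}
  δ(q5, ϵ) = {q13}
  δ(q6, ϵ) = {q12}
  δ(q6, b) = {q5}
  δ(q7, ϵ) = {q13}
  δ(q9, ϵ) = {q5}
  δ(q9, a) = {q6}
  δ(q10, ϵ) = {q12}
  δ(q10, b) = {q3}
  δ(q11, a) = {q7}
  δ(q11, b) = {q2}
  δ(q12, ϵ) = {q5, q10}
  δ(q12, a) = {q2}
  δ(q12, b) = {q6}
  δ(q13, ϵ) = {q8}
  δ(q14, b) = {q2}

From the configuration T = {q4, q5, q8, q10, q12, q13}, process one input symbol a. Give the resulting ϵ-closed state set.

q4 on a → {q1}.
q12 on a → {q2}.
No a-transition from q5, q8, q10, q13.
Union after reading a: {q1, q2}.
Now take the ϵ-closure:
From q2 via ϵ: add q10.
From q10 via ϵ: add q12.
From q12 via ϵ: add q5.
From q5 via ϵ: add q13.
From q13 via ϵ: add q8.
No new states can be added; the closed set is {q1, q2, q5, q8, q10, q12, q13}.

{q1, q2, q5, q8, q10, q12, q13}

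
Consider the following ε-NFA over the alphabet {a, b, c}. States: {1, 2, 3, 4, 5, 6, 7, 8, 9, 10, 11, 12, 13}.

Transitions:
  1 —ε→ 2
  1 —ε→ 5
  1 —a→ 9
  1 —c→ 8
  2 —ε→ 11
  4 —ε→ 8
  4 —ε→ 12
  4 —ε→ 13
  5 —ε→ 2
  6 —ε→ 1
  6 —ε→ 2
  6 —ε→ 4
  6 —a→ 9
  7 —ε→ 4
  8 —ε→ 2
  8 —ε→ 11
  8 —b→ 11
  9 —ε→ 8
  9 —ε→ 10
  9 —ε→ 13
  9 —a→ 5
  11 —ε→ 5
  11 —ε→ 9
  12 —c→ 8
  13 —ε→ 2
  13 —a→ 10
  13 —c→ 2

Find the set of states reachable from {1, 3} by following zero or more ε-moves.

{1, 2, 3, 5, 8, 9, 10, 11, 13}

Start with {1, 3}.
From 1 via ε: add 2, 5.
From 2 via ε: add 11.
From 11 via ε: add 9.
From 9 via ε: add 8, 10, 13.
No new states can be added; the closed set is {1, 2, 3, 5, 8, 9, 10, 11, 13}.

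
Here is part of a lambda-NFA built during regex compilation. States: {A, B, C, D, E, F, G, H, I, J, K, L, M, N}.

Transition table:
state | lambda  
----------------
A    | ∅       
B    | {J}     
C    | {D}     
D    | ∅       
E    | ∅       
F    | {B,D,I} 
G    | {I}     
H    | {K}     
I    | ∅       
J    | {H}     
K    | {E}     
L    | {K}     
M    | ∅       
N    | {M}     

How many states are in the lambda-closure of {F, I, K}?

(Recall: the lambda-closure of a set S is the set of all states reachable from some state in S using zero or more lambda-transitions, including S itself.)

8

Start with {F, I, K}.
From F via lambda: add B, D.
From K via lambda: add E.
From B via lambda: add J.
From J via lambda: add H.
lambda-closure = {B, D, E, F, H, I, J, K}, which has 8 states.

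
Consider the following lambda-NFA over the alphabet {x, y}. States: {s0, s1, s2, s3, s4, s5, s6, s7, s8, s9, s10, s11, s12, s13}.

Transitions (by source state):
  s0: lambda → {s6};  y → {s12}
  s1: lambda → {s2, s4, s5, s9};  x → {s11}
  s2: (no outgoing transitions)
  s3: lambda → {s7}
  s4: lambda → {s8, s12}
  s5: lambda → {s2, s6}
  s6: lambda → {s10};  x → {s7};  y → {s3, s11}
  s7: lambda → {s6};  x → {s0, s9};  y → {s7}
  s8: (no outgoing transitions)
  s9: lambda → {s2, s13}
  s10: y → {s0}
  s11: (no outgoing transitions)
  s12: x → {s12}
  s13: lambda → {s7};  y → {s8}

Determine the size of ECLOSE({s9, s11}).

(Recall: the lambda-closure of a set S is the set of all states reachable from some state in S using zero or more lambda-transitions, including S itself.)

Start with {s9, s11}.
From s9 via lambda: add s2, s13.
From s13 via lambda: add s7.
From s7 via lambda: add s6.
From s6 via lambda: add s10.
lambda-closure = {s2, s6, s7, s9, s10, s11, s13}, which has 7 states.

7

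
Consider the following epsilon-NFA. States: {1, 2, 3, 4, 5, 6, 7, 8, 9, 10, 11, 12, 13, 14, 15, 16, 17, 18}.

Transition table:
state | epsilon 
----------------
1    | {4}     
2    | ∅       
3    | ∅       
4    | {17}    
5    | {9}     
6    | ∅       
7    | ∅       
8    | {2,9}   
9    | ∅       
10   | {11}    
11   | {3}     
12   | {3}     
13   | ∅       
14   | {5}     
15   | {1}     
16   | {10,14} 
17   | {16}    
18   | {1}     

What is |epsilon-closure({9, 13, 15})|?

12

Start with {9, 13, 15}.
From 15 via epsilon: add 1.
From 1 via epsilon: add 4.
From 4 via epsilon: add 17.
From 17 via epsilon: add 16.
From 16 via epsilon: add 10, 14.
From 10 via epsilon: add 11.
From 14 via epsilon: add 5.
From 11 via epsilon: add 3.
epsilon-closure = {1, 3, 4, 5, 9, 10, 11, 13, 14, 15, 16, 17}, which has 12 states.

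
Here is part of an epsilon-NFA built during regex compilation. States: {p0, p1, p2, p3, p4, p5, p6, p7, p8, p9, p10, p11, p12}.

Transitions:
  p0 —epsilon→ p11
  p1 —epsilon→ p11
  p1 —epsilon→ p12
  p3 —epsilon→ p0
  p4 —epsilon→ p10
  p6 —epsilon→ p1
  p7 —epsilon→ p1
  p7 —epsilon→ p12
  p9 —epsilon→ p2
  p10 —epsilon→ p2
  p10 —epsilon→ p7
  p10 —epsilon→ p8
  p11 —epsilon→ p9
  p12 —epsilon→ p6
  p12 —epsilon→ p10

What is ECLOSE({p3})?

Start with {p3}.
From p3 via epsilon: add p0.
From p0 via epsilon: add p11.
From p11 via epsilon: add p9.
From p9 via epsilon: add p2.
No new states can be added; the closed set is {p0, p2, p3, p9, p11}.

{p0, p2, p3, p9, p11}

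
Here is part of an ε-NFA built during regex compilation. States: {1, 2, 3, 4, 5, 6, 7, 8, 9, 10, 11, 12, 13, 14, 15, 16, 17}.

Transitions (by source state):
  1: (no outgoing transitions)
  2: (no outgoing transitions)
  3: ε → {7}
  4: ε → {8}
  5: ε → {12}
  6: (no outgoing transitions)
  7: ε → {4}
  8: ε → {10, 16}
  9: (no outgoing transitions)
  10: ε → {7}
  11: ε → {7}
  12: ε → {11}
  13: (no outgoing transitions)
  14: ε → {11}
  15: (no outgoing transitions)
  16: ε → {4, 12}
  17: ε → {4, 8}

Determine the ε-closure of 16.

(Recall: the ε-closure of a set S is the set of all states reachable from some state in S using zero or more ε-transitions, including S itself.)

{4, 7, 8, 10, 11, 12, 16}

Start with {16}.
From 16 via ε: add 4, 12.
From 4 via ε: add 8.
From 12 via ε: add 11.
From 8 via ε: add 10.
From 11 via ε: add 7.
No new states can be added; the closed set is {4, 7, 8, 10, 11, 12, 16}.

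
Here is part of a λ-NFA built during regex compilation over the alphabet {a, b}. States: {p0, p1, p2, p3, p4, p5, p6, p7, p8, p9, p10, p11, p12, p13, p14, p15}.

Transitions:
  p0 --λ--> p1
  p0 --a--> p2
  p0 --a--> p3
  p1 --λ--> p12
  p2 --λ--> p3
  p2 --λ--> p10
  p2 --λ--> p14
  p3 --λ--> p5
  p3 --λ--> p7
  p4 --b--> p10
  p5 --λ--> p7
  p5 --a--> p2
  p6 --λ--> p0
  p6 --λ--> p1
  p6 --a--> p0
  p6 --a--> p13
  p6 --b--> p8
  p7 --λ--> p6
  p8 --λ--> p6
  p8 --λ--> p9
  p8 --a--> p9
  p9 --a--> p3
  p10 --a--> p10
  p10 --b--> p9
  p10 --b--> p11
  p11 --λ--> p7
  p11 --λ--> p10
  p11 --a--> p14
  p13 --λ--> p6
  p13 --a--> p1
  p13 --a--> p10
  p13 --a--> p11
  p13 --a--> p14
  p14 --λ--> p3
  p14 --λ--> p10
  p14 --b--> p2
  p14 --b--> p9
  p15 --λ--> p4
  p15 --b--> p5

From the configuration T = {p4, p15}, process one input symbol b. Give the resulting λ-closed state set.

p4 on b → {p10}.
p15 on b → {p5}.
Union after reading b: {p5, p10}.
Now take the λ-closure:
From p5 via λ: add p7.
From p7 via λ: add p6.
From p6 via λ: add p0, p1.
From p1 via λ: add p12.
No new states can be added; the closed set is {p0, p1, p5, p6, p7, p10, p12}.

{p0, p1, p5, p6, p7, p10, p12}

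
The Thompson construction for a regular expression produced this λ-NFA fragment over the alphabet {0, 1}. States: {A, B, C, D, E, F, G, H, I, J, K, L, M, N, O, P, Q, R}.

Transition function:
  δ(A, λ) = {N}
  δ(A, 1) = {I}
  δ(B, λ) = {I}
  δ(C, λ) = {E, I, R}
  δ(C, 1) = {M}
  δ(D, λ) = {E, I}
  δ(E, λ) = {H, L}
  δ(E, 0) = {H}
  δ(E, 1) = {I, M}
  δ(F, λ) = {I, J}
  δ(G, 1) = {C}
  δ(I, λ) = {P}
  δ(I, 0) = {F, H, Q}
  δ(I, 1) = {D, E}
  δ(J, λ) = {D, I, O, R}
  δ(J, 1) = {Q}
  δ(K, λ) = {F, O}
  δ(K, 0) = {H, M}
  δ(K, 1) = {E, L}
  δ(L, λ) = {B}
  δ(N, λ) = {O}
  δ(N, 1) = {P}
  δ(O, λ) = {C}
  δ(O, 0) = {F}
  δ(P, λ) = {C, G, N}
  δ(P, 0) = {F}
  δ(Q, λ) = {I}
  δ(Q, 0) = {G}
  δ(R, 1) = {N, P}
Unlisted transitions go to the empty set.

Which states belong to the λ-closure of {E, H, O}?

Start with {E, H, O}.
From E via λ: add L.
From O via λ: add C.
From C via λ: add I, R.
From L via λ: add B.
From I via λ: add P.
From P via λ: add G, N.
No new states can be added; the closed set is {B, C, E, G, H, I, L, N, O, P, R}.

{B, C, E, G, H, I, L, N, O, P, R}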